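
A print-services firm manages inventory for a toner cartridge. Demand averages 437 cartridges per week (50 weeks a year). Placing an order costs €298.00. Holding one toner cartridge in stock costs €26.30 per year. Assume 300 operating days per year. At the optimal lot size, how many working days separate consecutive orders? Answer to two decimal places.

T ≈ 9.66 days

Annual demand D = 437 × 50 = 21,850.
EOQ = √(2DS/H) = √(2 × 21,850 × 298 / 26.3) ≈ 703.67.
Cycle time = Q*/D × 300 = 703.67 / 21,850 × 300 ≈ 9.661 days.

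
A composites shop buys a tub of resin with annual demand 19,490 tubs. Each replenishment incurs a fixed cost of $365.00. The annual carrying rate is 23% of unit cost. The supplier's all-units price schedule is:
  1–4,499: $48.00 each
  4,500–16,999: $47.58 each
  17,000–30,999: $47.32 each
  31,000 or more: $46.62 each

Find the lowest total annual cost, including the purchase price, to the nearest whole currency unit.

TC* ≈ $948,053

Holding cost per unit per year at price C is H = 0.23·C.
For each price level, check whether its EOQ is feasible; otherwise the best quantity at that price is the breakpoint.
EOQ at $48.00 = 1135.2 (feasible in tier 1): TC = 19,490×$48.00 + (19,490/1135.2)×365 + (1135.2/2)×0.23×$48.00 = $948,052.91.
EOQ at $47.58 = 1140.2 < 4500, so use break Q=4500: TC = 19,490×$47.58 + (19,490/4500.0)×365 + (4500.0/2)×0.23×$47.58 = $953,537.71.
EOQ at $47.32 = 1143.4 < 17000, so use break Q=17000: TC = 19,490×$47.32 + (19,490/17000.0)×365 + (17000.0/2)×0.23×$47.32 = $1,015,195.86.
EOQ at $46.62 = 1151.9 < 31000, so use break Q=31000: TC = 19,490×$46.62 + (19,490/31000.0)×365 + (31000.0/2)×0.23×$46.62 = $1,075,053.58.
Lowest total cost among the candidates is at Q = 1135.2.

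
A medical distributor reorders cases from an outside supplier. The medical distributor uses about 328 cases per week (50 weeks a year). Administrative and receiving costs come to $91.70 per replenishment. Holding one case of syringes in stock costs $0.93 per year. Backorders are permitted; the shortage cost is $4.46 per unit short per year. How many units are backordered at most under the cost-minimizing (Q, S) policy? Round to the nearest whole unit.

Annual demand D = 328 × 50 = 16,400.
With planned backorders, Q* = √(2DS/H) · √((H+B)/B).
√(2DS/H) = √(2 × 16,400 × 91.7 / 0.93) = 1798.374.
√((H+B)/B) = √((0.93+4.46)/4.46) = 1.0993.
Q* ≈ 1977.002.
S* = Q* · H/(H+B) = 1977.002 × 0.93/5.39 ≈ 341.115.

S* ≈ 341 cases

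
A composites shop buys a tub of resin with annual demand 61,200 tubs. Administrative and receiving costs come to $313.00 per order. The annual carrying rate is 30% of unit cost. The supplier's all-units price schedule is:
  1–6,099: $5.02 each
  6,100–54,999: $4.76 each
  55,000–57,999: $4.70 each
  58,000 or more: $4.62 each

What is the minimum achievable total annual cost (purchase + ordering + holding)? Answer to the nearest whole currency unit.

TC* ≈ $298,808

Holding cost per unit per year at price C is H = 0.30·C.
For each price level, check whether its EOQ is feasible; otherwise the best quantity at that price is the breakpoint.
EOQ at $5.02 = 5043.7 (feasible in tier 1): TC = 61,200×$5.02 + (61,200/5043.7)×313 + (5043.7/2)×0.30×$5.02 = $314,819.83.
EOQ at $4.76 = 5179.6 < 6100, so use break Q=6100: TC = 61,200×$4.76 + (61,200/6100.0)×313 + (6100.0/2)×0.30×$4.76 = $298,807.66.
EOQ at $4.70 = 5212.6 < 55000, so use break Q=55000: TC = 61,200×$4.70 + (61,200/55000.0)×313 + (55000.0/2)×0.30×$4.70 = $326,763.28.
EOQ at $4.62 = 5257.5 < 58000, so use break Q=58000: TC = 61,200×$4.62 + (61,200/58000.0)×313 + (58000.0/2)×0.30×$4.62 = $323,268.27.
Lowest total cost among the candidates is at Q = 6100.0.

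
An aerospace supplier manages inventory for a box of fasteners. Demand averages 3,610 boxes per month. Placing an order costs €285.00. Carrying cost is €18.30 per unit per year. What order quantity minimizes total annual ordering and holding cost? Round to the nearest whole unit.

Q* ≈ 1,162 boxes

Annual demand D = 3,610 × 12 = 43,320.
EOQ = √(2DS / H) = √(2 × 43,320 × 285 / 18.3).
= √(24,692,400 / 18.3) = √1,349,311.4754 ≈ 1161.599.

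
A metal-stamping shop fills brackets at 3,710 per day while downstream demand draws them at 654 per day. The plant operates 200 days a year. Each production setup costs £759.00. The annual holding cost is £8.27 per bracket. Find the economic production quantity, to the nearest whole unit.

Q* ≈ 5,399 brackets

Annual demand D = 654 × 200 = 130,800.
Production build-up factor (1 − d/p) = 1 − 654/3,710 = 0.8237.
Q* = √(2DS / (H(1 − d/p))) = √(2 × 130,800 × 759 / (8.27 × 0.8237)).
= √(198,554,400 / 6.8122) ≈ 5398.801.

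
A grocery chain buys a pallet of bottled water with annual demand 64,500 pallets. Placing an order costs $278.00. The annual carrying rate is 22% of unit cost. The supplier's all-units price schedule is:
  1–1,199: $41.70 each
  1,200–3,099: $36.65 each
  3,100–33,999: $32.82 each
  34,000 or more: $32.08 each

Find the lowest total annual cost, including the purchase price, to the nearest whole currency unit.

Holding cost per unit per year at price C is H = 0.22·C.
Evaluate total cost at each tier's feasible EOQ or, if the EOQ is below the tier, at the tier's minimum quantity.
Tier 1 ($41.70): EOQ = 1977.1 exceeds tier's upper bound 1199, so this tier is dominated.
EOQ at $36.65 = 2109.0 (feasible in tier 2): TC = 64,500×$36.65 + (64,500/2109.0)×278 + (2109.0/2)×0.22×$36.65 = $2,380,929.57.
EOQ at $32.82 = 2228.6 < 3100, so use break Q=3100: TC = 64,500×$32.82 + (64,500/3100.0)×278 + (3100.0/2)×0.22×$32.82 = $2,133,865.81.
EOQ at $32.08 = 2254.2 < 34000, so use break Q=34000: TC = 64,500×$32.08 + (64,500/34000.0)×278 + (34000.0/2)×0.22×$32.08 = $2,189,666.58.
Lowest total cost among the candidates is at Q = 3100.0.

TC* ≈ $2,133,866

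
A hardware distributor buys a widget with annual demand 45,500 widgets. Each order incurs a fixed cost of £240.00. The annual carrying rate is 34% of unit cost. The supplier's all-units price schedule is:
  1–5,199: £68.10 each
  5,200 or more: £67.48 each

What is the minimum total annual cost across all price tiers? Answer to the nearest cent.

TC* ≈ £3,121,037.40

Holding cost per unit per year at price C is H = 0.34·C.
Candidates are each tier's EOQ (if it falls in that tier) and each price-break quantity.
EOQ at £68.10 = 971.2 (feasible in tier 1): TC = 45,500×£68.10 + (45,500/971.2)×240 + (971.2/2)×0.34×£68.10 = £3,121,037.40.
EOQ at £67.48 = 975.7 < 5200, so use break Q=5200: TC = 45,500×£67.48 + (45,500/5200.0)×240 + (5200.0/2)×0.34×£67.48 = £3,132,092.32.
Lowest total cost among the candidates is at Q = 971.2.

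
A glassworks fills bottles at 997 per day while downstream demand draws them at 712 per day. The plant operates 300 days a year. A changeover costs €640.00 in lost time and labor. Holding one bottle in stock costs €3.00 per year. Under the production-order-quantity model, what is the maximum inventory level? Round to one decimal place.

I_max ≈ 5,104.1 bottles

Annual demand D = 712 × 300 = 213,600.
Production build-up factor (1 − d/p) = 1 − 712/997 = 0.2859.
Q* = √(2DS / (H(1 − d/p))) = √(2 × 213,600 × 640 / (3 × 0.2859)).
= √(273,408,000 / 0.8576) ≈ 17855.422.
Maximum inventory = Q*(1 − d/p) = 17855.422 × 0.2859 ≈ 5104.108.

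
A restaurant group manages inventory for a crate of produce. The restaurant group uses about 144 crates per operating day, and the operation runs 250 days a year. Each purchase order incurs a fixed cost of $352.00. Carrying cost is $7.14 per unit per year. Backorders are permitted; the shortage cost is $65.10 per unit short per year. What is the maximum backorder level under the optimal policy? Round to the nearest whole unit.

S* ≈ 196 crates

Annual demand D = 144 × 250 = 36,000.
With planned backorders, Q* = √(2DS/H) · √((H+B)/B).
√(2DS/H) = √(2 × 36,000 × 352 / 7.14) = 1884.033.
√((H+B)/B) = √((7.14+65.1)/65.1) = 1.0534.
Q* ≈ 1984.663.
S* = Q* · H/(H+B) = 1984.663 × 7.14/72.24 ≈ 196.159.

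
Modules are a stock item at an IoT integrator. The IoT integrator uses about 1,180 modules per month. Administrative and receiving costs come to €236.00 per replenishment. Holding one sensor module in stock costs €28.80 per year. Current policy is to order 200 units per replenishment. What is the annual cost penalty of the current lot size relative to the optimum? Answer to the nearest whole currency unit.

Extra cost ≈ €5,715 per year

Annual demand D = 1,180 × 12 = 14,160.
EOQ = √(2DS/H) = √(2 × 14,160 × 236 / 28.8) ≈ 481.73.
Cost at Q* = (D/Q*)S + (Q*/2)H = √(2DSH) ≈ €13,873.91.
Cost at Q = 200: (14,160/200)×236 + (200/2)×28.8 = €16,708.80 + €2,880.00 = €19,588.80.
Excess = €19,588.80 − €13,873.91 = €5,714.89.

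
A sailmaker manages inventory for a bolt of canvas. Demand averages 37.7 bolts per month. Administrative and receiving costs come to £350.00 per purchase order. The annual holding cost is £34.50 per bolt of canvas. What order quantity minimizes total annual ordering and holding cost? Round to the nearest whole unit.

Q* ≈ 96 bolts

Annual demand D = 37.7 × 12 = 452.4.
EOQ = √(2DS / H) = √(2 × 452.4 × 350 / 34.5).
= √(316,680 / 34.5) = √9,179.1304 ≈ 95.808.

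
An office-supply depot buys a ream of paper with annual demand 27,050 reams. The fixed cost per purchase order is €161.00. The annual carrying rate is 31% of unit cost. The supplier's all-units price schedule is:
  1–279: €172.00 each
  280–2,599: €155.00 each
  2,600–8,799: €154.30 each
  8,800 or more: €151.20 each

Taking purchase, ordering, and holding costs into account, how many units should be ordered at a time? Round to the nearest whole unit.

Holding cost per unit per year at price C is H = 0.31·C.
For each price level, check whether its EOQ is feasible; otherwise the best quantity at that price is the breakpoint.
Tier 1 (€172.00): EOQ = 404.2 exceeds tier's upper bound 279, so this tier is dominated.
EOQ at €155.00 = 425.8 (feasible in tier 2): TC = 27,050×€155.00 + (27,050/425.8)×161 + (425.8/2)×0.31×€155.00 = €4,213,207.77.
EOQ at €154.30 = 426.7 < 2600, so use break Q=2600: TC = 27,050×€154.30 + (27,050/2600.0)×161 + (2600.0/2)×0.31×€154.30 = €4,237,672.92.
EOQ at €151.20 = 431.1 < 8800, so use break Q=8800: TC = 27,050×€151.20 + (27,050/8800.0)×161 + (8800.0/2)×0.31×€151.20 = €4,296,691.69.
Lowest total cost is €4,213,207.77 at Q = 425.8.

Q* ≈ 426 reams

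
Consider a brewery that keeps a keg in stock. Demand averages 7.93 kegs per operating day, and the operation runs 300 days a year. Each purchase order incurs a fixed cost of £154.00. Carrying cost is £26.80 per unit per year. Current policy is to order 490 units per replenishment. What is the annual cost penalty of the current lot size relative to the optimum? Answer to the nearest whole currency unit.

Extra cost ≈ £2,882 per year

Annual demand D = 7.93 × 300 = 2,379.
EOQ = √(2DS/H) = √(2 × 2,379 × 154 / 26.8) ≈ 165.35.
Cost at Q* = (D/Q*)S + (Q*/2)H = √(2DSH) ≈ £4,431.39.
Cost at Q = 490: (2,379/490)×154 + (490/2)×26.8 = £747.69 + £6,566.00 = £7,313.69.
Excess = £7,313.69 − £4,431.39 = £2,882.30.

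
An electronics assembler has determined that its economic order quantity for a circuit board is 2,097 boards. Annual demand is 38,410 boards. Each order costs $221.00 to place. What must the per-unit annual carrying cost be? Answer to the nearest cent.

Invert the EOQ relation Q*² = 2DS/H.
From Q* = √(2DS/H): H = 2DS / Q*² = 2 × 38,410 × 221 / 2,097² = 3.8607.

H ≈ $3.86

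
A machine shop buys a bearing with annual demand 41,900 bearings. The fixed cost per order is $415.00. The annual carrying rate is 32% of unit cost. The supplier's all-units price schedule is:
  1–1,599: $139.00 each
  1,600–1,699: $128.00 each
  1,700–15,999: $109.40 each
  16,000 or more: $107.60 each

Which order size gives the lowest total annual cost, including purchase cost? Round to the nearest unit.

Q* ≈ 1,700 bearings

Holding cost per unit per year at price C is H = 0.32·C.
For each price level, check whether its EOQ is feasible; otherwise the best quantity at that price is the breakpoint.
EOQ at $139.00 = 884.2 (feasible in tier 1): TC = 41,900×$139.00 + (41,900/884.2)×415 + (884.2/2)×0.32×$139.00 = $5,863,430.41.
EOQ at $128.00 = 921.4 < 1600, so use break Q=1600: TC = 41,900×$128.00 + (41,900/1600.0)×415 + (1600.0/2)×0.32×$128.00 = $5,406,835.81.
EOQ at $109.40 = 996.7 < 1700, so use break Q=1700: TC = 41,900×$109.40 + (41,900/1700.0)×415 + (1700.0/2)×0.32×$109.40 = $4,623,845.33.
EOQ at $107.60 = 1005.0 < 16000, so use break Q=16000: TC = 41,900×$107.60 + (41,900/16000.0)×415 + (16000.0/2)×0.32×$107.60 = $4,784,982.78.
Lowest total cost is $4,623,845.33 at Q = 1700.0.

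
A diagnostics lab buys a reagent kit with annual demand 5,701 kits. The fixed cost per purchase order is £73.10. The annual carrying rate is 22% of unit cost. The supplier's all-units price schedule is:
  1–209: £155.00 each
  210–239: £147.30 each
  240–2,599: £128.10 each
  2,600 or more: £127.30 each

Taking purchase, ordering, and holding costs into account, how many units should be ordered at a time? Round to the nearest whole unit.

Q* ≈ 240 kits

Holding cost per unit per year at price C is H = 0.22·C.
Evaluate total cost at each tier's feasible EOQ or, if the EOQ is below the tier, at the tier's minimum quantity.
EOQ at £155.00 = 156.3 (feasible in tier 1): TC = 5,701×£155.00 + (5,701/156.3)×73.1 + (156.3/2)×0.22×£155.00 = £888,986.22.
EOQ at £147.30 = 160.4 < 210, so use break Q=210: TC = 5,701×£147.30 + (5,701/210.0)×73.1 + (210.0/2)×0.22×£147.30 = £845,144.42.
EOQ at £128.10 = 172.0 < 240, so use break Q=240: TC = 5,701×£128.10 + (5,701/240.0)×73.1 + (240.0/2)×0.22×£128.10 = £735,416.37.
EOQ at £127.30 = 172.5 < 2600, so use break Q=2600: TC = 5,701×£127.30 + (5,701/2600.0)×73.1 + (2600.0/2)×0.22×£127.30 = £762,305.39.
Lowest total cost is £735,416.37 at Q = 240.0.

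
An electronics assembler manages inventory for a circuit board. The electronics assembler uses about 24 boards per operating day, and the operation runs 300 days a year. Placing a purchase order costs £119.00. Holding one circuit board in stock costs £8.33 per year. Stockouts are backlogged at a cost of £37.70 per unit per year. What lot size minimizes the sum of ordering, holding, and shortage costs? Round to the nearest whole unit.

Q* ≈ 501 boards

Annual demand D = 24 × 300 = 7,200.
With planned backorders, Q* = √(2DS/H) · √((H+B)/B).
√(2DS/H) = √(2 × 7,200 × 119 / 8.33) = 453.557.
√((H+B)/B) = √((8.33+37.7)/37.7) = 1.1050.
Q* ≈ 501.167.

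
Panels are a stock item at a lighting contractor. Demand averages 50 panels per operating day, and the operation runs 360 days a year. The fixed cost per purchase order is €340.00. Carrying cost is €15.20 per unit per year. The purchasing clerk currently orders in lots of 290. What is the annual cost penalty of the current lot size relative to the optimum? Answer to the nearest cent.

Extra cost ≈ €9,667.51 per year

Annual demand D = 50 × 360 = 18,000.
EOQ = √(2DS/H) = √(2 × 18,000 × 340 / 15.2) ≈ 897.36.
Cost at Q* = (D/Q*)S + (Q*/2)H = √(2DSH) ≈ €13,639.94.
Cost at Q = 290: (18,000/290)×340 + (290/2)×15.2 = €21,103.45 + €2,204.00 = €23,307.45.
Excess = €23,307.45 − €13,639.94 = €9,667.51.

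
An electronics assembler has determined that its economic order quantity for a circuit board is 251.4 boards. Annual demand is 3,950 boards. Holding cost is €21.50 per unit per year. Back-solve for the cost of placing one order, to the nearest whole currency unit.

Squaring Q* = √(2DS/H) gives Q*² = 2DS/H.
From Q* = √(2DS/H): S = Q*²H / (2D) = 251.4² × 21.5 / (2 × 3,950) = 172.0053.

S ≈ €172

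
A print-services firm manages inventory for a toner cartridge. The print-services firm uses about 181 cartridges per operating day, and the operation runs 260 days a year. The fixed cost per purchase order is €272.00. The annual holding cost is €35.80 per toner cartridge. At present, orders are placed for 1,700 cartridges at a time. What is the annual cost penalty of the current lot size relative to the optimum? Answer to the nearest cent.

Annual demand D = 181 × 260 = 47,060.
EOQ = √(2DS/H) = √(2 × 47,060 × 272 / 35.8) ≈ 845.64.
Cost at Q* = (D/Q*)S + (Q*/2)H = √(2DSH) ≈ €30,273.80.
Cost at Q = 1,700: (47,060/1,700)×272 + (1,700/2)×35.8 = €7,529.60 + €30,430.00 = €37,959.60.
Excess = €37,959.60 − €30,273.80 = €7,685.80.

Extra cost ≈ €7,685.80 per year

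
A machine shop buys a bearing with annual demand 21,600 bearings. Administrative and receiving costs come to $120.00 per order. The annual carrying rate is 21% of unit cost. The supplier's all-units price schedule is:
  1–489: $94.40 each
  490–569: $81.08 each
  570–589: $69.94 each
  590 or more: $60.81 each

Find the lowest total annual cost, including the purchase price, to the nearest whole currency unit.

Holding cost per unit per year at price C is H = 0.21·C.
Candidates are each tier's EOQ (if it falls in that tier) and each price-break quantity.
Tier 1 ($94.40): EOQ = 511.4 exceeds tier's upper bound 489, so this tier is dominated.
EOQ at $81.08 = 551.8 (feasible in tier 2): TC = 21,600×$81.08 + (21,600/551.8)×120 + (551.8/2)×0.21×$81.08 = $1,760,723.05.
Tier 3 ($69.94): EOQ = 594.1 exceeds tier's upper bound 589, so this tier is dominated.
EOQ at $60.81 = 637.1 (feasible in tier 4): TC = 21,600×$60.81 + (21,600/637.1)×120 + (637.1/2)×0.21×$60.81 = $1,321,632.35.
Lowest total cost among the candidates is at Q = 637.1.

TC* ≈ $1,321,632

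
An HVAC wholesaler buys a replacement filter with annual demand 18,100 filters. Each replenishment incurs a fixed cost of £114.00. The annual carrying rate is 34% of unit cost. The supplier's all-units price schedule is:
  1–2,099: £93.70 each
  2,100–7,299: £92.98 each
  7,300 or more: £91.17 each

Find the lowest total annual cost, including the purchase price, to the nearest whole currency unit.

Holding cost per unit per year at price C is H = 0.34·C.
For each price level, check whether its EOQ is feasible; otherwise the best quantity at that price is the breakpoint.
EOQ at £93.70 = 359.9 (feasible in tier 1): TC = 18,100×£93.70 + (18,100/359.9)×114 + (359.9/2)×0.34×£93.70 = £1,707,436.11.
EOQ at £92.98 = 361.3 < 2100, so use break Q=2100: TC = 18,100×£92.98 + (18,100/2100.0)×114 + (2100.0/2)×0.34×£92.98 = £1,717,114.43.
EOQ at £91.17 = 364.9 < 7300, so use break Q=7300: TC = 18,100×£91.17 + (18,100/7300.0)×114 + (7300.0/2)×0.34×£91.17 = £1,763,601.63.
Lowest total cost among the candidates is at Q = 359.9.

TC* ≈ £1,707,436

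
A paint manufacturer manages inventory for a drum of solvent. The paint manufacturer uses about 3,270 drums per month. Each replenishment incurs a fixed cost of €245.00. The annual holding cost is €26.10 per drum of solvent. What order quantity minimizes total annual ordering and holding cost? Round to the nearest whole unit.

Q* ≈ 858 drums

Annual demand D = 3,270 × 12 = 39,240.
EOQ = √(2DS / H) = √(2 × 39,240 × 245 / 26.1).
= √(19,227,600 / 26.1) = √736,689.6552 ≈ 858.306.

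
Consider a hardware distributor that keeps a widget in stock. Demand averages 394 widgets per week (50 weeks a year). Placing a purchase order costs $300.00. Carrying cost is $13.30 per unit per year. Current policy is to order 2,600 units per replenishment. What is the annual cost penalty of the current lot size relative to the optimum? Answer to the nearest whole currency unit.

Extra cost ≈ $7,025 per year

Annual demand D = 394 × 50 = 19,700.
EOQ = √(2DS/H) = √(2 × 19,700 × 300 / 13.3) ≈ 942.72.
Cost at Q* = (D/Q*)S + (Q*/2)H = √(2DSH) ≈ $12,538.18.
Cost at Q = 2,600: (19,700/2,600)×300 + (2,600/2)×13.3 = $2,273.08 + $17,290.00 = $19,563.08.
Excess = $19,563.08 − $12,538.18 = $7,024.90.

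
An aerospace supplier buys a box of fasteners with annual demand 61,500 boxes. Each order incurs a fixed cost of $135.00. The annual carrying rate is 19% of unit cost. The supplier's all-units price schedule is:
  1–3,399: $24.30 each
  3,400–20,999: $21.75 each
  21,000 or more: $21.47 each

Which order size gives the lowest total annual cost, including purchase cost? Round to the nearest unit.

Q* ≈ 3,400 boxes

Holding cost per unit per year at price C is H = 0.19·C.
For each price level, check whether its EOQ is feasible; otherwise the best quantity at that price is the breakpoint.
EOQ at $24.30 = 1896.4 (feasible in tier 1): TC = 61,500×$24.30 + (61,500/1896.4)×135 + (1896.4/2)×0.19×$24.30 = $1,503,205.87.
EOQ at $21.75 = 2004.5 < 3400, so use break Q=3400: TC = 61,500×$21.75 + (61,500/3400.0)×135 + (3400.0/2)×0.19×$21.75 = $1,347,092.16.
EOQ at $21.47 = 2017.6 < 21000, so use break Q=21000: TC = 61,500×$21.47 + (61,500/21000.0)×135 + (21000.0/2)×0.19×$21.47 = $1,363,633.01.
Lowest total cost is $1,347,092.16 at Q = 3400.0.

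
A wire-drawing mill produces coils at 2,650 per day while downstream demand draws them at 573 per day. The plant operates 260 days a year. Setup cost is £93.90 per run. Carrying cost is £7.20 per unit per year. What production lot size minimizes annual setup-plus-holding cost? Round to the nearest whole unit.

Q* ≈ 2,227 coils

Annual demand D = 573 × 260 = 148,980.
Production build-up factor (1 − d/p) = 1 − 573/2,650 = 0.7838.
Q* = √(2DS / (H(1 − d/p))) = √(2 × 148,980 × 93.9 / (7.2 × 0.7838)).
= √(27,978,444 / 5.6432) ≈ 2226.641.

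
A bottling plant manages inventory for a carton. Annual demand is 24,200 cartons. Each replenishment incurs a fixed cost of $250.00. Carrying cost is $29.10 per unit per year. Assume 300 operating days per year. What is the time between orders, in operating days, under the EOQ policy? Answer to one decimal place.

T ≈ 8.0 days

Q* = √(2DS/H) = √(2 × 24,200 × 250 / 29.1) ≈ 644.83.
Cycle time = Q*/D × 300 = 644.83 / 24,200 × 300 ≈ 7.994 days.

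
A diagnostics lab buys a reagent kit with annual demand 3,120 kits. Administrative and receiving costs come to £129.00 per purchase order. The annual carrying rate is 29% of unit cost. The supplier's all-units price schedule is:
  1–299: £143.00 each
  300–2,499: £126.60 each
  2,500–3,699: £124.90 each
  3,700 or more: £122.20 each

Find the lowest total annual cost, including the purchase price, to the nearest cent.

Holding cost per unit per year at price C is H = 0.29·C.
Candidates are each tier's EOQ (if it falls in that tier) and each price-break quantity.
EOQ at £143.00 = 139.3 (feasible in tier 1): TC = 3,120×£143.00 + (3,120/139.3)×129 + (139.3/2)×0.29×£143.00 = £451,937.69.
EOQ at £126.60 = 148.1 < 300, so use break Q=300: TC = 3,120×£126.60 + (3,120/300.0)×129 + (300.0/2)×0.29×£126.60 = £401,840.70.
EOQ at £124.90 = 149.1 < 2500, so use break Q=2500: TC = 3,120×£124.90 + (3,120/2500.0)×129 + (2500.0/2)×0.29×£124.90 = £435,125.24.
EOQ at £122.20 = 150.7 < 3700, so use break Q=3700: TC = 3,120×£122.20 + (3,120/3700.0)×129 + (3700.0/2)×0.29×£122.20 = £446,933.08.
Lowest total cost among the candidates is at Q = 300.0.

TC* ≈ £401,840.70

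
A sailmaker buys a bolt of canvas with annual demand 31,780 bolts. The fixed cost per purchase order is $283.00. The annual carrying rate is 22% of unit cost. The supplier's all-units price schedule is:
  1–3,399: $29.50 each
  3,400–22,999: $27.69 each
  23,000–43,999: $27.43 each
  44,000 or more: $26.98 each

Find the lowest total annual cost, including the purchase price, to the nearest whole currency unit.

Holding cost per unit per year at price C is H = 0.22·C.
Evaluate total cost at each tier's feasible EOQ or, if the EOQ is below the tier, at the tier's minimum quantity.
EOQ at $29.50 = 1664.8 (feasible in tier 1): TC = 31,780×$29.50 + (31,780/1664.8)×283 + (1664.8/2)×0.22×$29.50 = $948,314.57.
EOQ at $27.69 = 1718.4 < 3400, so use break Q=3400: TC = 31,780×$27.69 + (31,780/3400.0)×283 + (3400.0/2)×0.22×$27.69 = $892,989.48.
EOQ at $27.43 = 1726.5 < 23000, so use break Q=23000: TC = 31,780×$27.43 + (31,780/23000.0)×283 + (23000.0/2)×0.22×$27.43 = $941,514.33.
EOQ at $26.98 = 1740.8 < 44000, so use break Q=44000: TC = 31,780×$26.98 + (31,780/44000.0)×283 + (44000.0/2)×0.22×$26.98 = $988,212.00.
Lowest total cost among the candidates is at Q = 3400.0.

TC* ≈ $892,989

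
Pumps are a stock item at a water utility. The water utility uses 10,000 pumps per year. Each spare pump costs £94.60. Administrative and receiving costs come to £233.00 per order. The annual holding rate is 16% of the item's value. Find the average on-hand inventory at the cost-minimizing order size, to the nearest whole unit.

Average inventory ≈ 277 pumps

Holding cost H = 0.16 × £94.60 = £15.1360 per unit per year.
EOQ = √(2DS/H) = √(2 × 10,000 × 233 / 15.136) ≈ 554.87.
Average inventory = Q*/2 ≈ 554.87 / 2 = 277.433.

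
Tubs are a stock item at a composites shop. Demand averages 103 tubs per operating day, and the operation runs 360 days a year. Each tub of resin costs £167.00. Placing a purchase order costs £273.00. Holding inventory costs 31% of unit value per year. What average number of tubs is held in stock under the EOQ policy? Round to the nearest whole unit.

Annual demand D = 103 × 360 = 37,080.
Holding cost H = 0.31 × £167.00 = £51.7700 per unit per year.
EOQ = √(2DS/H) = √(2 × 37,080 × 273 / 51.77) ≈ 625.36.
Average inventory = Q*/2 ≈ 625.36 / 2 = 312.678.

Average inventory ≈ 313 tubs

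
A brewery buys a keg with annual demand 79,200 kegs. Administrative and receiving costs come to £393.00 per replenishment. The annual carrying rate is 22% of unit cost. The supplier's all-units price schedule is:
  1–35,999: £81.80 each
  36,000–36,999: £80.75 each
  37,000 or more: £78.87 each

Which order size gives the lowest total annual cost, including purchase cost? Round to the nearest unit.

Holding cost per unit per year at price C is H = 0.22·C.
Evaluate total cost at each tier's feasible EOQ or, if the EOQ is below the tier, at the tier's minimum quantity.
EOQ at £81.80 = 1859.9 (feasible in tier 1): TC = 79,200×£81.80 + (79,200/1859.9)×393 + (1859.9/2)×0.22×£81.80 = £6,512,030.47.
EOQ at £80.75 = 1871.9 < 36000, so use break Q=36000: TC = 79,200×£80.75 + (79,200/36000.0)×393 + (36000.0/2)×0.22×£80.75 = £6,716,034.60.
EOQ at £78.87 = 1894.1 < 37000, so use break Q=37000: TC = 79,200×£78.87 + (79,200/37000.0)×393 + (37000.0/2)×0.22×£78.87 = £6,568,346.13.
Lowest total cost is £6,512,030.47 at Q = 1859.9.

Q* ≈ 1,860 kegs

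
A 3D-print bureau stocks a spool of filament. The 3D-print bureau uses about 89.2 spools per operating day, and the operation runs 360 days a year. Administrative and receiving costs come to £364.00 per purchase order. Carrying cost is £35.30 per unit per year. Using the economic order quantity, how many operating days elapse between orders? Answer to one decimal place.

T ≈ 9.1 days

Annual demand D = 89.2 × 360 = 32,112.
EOQ = √(2DS/H) = √(2 × 32,112 × 364 / 35.3) ≈ 813.79.
Cycle time = Q*/D × 360 = 813.79 / 32,112 × 360 ≈ 9.123 days.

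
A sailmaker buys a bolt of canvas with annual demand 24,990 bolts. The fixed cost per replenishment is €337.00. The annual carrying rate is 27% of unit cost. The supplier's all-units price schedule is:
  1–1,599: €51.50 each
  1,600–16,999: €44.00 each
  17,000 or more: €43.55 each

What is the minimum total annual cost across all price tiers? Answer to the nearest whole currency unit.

TC* ≈ €1,114,328

Holding cost per unit per year at price C is H = 0.27·C.
Evaluate total cost at each tier's feasible EOQ or, if the EOQ is below the tier, at the tier's minimum quantity.
EOQ at €51.50 = 1100.6 (feasible in tier 1): TC = 24,990×€51.50 + (24,990/1100.6)×337 + (1100.6/2)×0.27×€51.50 = €1,302,288.78.
EOQ at €44.00 = 1190.7 < 1600, so use break Q=1600: TC = 24,990×€44.00 + (24,990/1600.0)×337 + (1600.0/2)×0.27×€44.00 = €1,114,327.52.
EOQ at €43.55 = 1196.8 < 17000, so use break Q=17000: TC = 24,990×€43.55 + (24,990/17000.0)×337 + (17000.0/2)×0.27×€43.55 = €1,188,757.14.
Lowest total cost among the candidates is at Q = 1600.0.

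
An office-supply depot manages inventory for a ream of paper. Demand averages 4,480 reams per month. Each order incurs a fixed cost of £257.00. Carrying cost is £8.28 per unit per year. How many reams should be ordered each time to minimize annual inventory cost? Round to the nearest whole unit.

Q* ≈ 1,827 reams

Annual demand D = 4,480 × 12 = 53,760.
EOQ = √(2DS / H) = √(2 × 53,760 × 257 / 8.28).
= √(27,632,640 / 8.28) = √3,337,275.3623 ≈ 1826.821.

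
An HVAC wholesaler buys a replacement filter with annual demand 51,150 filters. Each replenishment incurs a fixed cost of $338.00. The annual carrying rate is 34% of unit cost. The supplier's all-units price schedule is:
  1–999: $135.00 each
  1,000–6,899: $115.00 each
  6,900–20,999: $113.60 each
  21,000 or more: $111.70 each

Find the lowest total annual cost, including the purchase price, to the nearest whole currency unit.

TC* ≈ $5,919,089

Holding cost per unit per year at price C is H = 0.34·C.
Evaluate total cost at each tier's feasible EOQ or, if the EOQ is below the tier, at the tier's minimum quantity.
EOQ at $135.00 = 867.9 (feasible in tier 1): TC = 51,150×$135.00 + (51,150/867.9)×338 + (867.9/2)×0.34×$135.00 = $6,945,088.46.
EOQ at $115.00 = 940.4 < 1000, so use break Q=1000: TC = 51,150×$115.00 + (51,150/1000.0)×338 + (1000.0/2)×0.34×$115.00 = $5,919,088.70.
EOQ at $113.60 = 946.2 < 6900, so use break Q=6900: TC = 51,150×$113.60 + (51,150/6900.0)×338 + (6900.0/2)×0.34×$113.60 = $5,946,398.41.
EOQ at $111.70 = 954.2 < 21000, so use break Q=21000: TC = 51,150×$111.70 + (51,150/21000.0)×338 + (21000.0/2)×0.34×$111.70 = $6,113,047.27.
Lowest total cost among the candidates is at Q = 1000.0.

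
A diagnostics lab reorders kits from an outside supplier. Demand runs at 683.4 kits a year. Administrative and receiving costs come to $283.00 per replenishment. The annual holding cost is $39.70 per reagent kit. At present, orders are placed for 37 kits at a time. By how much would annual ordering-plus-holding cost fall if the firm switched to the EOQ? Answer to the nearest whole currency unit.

Extra cost ≈ $2,043 per year

EOQ = √(2DS/H) = √(2 × 683.4 × 283 / 39.7) ≈ 98.71.
Cost at Q* = (D/Q*)S + (Q*/2)H = √(2DSH) ≈ $3,918.69.
Cost at Q = 37: (683.4/37)×283 + (37/2)×39.7 = $5,227.09 + $734.45 = $5,961.54.
Excess = $5,961.54 − $3,918.69 = $2,042.85.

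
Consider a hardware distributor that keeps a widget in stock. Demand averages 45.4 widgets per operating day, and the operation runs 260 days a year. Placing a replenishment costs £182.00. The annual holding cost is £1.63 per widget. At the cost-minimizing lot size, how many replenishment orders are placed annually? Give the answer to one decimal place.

Annual demand D = 45.4 × 260 = 11,804.
EOQ = √(2DS/H) = √(2 × 11,804 × 182 / 1.63) ≈ 1623.57.
Orders per year = D / Q* = 11,804 / 1623.57 ≈ 7.270.

N ≈ 7.3 orders per year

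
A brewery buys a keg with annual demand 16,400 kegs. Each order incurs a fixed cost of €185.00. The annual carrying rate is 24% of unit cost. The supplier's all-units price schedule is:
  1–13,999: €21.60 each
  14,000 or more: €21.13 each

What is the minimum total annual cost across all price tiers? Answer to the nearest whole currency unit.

TC* ≈ €359,849

Holding cost per unit per year at price C is H = 0.24·C.
For each price level, check whether its EOQ is feasible; otherwise the best quantity at that price is the breakpoint.
EOQ at €21.60 = 1081.9 (feasible in tier 1): TC = 16,400×€21.60 + (16,400/1081.9)×185 + (1081.9/2)×0.24×€21.60 = €359,848.61.
EOQ at €21.13 = 1093.9 < 14000, so use break Q=14000: TC = 16,400×€21.13 + (16,400/14000.0)×185 + (14000.0/2)×0.24×€21.13 = €382,247.11.
Lowest total cost among the candidates is at Q = 1081.9.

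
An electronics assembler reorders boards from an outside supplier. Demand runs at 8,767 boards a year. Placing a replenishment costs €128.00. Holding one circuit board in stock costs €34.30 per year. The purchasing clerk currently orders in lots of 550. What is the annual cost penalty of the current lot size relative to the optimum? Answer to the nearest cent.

EOQ = √(2DS/H) = √(2 × 8,767 × 128 / 34.3) ≈ 255.80.
Cost at Q* = (D/Q*)S + (Q*/2)H = √(2DSH) ≈ €8,773.90.
Cost at Q = 550: (8,767/550)×128 + (550/2)×34.3 = €2,040.32 + €9,432.50 = €11,472.82.
Excess = €11,472.82 − €8,773.90 = €2,698.92.

Extra cost ≈ €2,698.92 per year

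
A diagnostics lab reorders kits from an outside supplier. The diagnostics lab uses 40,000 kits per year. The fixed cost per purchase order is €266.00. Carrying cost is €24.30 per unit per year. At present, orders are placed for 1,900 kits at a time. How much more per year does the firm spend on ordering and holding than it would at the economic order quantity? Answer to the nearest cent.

Extra cost ≈ €5,945.08 per year

EOQ = √(2DS/H) = √(2 × 40,000 × 266 / 24.3) ≈ 935.80.
Cost at Q* = (D/Q*)S + (Q*/2)H = √(2DSH) ≈ €22,739.92.
Cost at Q = 1,900: (40,000/1,900)×266 + (1,900/2)×24.3 = €5,600.00 + €23,085.00 = €28,685.00.
Excess = €28,685.00 − €22,739.92 = €5,945.08.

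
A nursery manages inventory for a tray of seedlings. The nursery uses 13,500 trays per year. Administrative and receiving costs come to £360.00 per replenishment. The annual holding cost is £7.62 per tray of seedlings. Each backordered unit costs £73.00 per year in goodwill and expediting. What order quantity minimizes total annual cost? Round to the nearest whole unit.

With planned backorders, Q* = √(2DS/H) · √((H+B)/B).
√(2DS/H) = √(2 × 13,500 × 360 / 7.62) = 1129.420.
√((H+B)/B) = √((7.62+73)/73) = 1.0509.
Q* ≈ 1186.904.

Q* ≈ 1,187 trays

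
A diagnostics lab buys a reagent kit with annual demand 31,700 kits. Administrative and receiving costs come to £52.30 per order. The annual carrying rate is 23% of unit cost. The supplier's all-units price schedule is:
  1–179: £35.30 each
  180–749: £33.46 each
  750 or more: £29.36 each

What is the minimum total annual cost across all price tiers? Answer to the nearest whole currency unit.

Holding cost per unit per year at price C is H = 0.23·C.
Candidates are each tier's EOQ (if it falls in that tier) and each price-break quantity.
Tier 1 (£35.30): EOQ = 639.1 exceeds tier's upper bound 179, so this tier is dominated.
EOQ at £33.46 = 656.4 (feasible in tier 2): TC = 31,700×£33.46 + (31,700/656.4)×52.3 + (656.4/2)×0.23×£33.46 = £1,065,733.52.
EOQ at £29.36 = 700.7 < 750, so use break Q=750: TC = 31,700×£29.36 + (31,700/750.0)×52.3 + (750.0/2)×0.23×£29.36 = £935,454.85.
Lowest total cost among the candidates is at Q = 750.0.

TC* ≈ £935,455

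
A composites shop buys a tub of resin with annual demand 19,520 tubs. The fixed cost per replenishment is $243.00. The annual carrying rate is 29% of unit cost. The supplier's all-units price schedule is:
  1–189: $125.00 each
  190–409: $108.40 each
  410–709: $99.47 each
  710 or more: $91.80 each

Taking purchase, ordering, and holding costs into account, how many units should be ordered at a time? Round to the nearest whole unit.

Q* ≈ 710 tubs

Holding cost per unit per year at price C is H = 0.29·C.
For each price level, check whether its EOQ is feasible; otherwise the best quantity at that price is the breakpoint.
Tier 1 ($125.00): EOQ = 511.6 exceeds tier's upper bound 189, so this tier is dominated.
Tier 2 ($108.40): EOQ = 549.3 exceeds tier's upper bound 409, so this tier is dominated.
EOQ at $99.47 = 573.5 (feasible in tier 3): TC = 19,520×$99.47 + (19,520/573.5)×243 + (573.5/2)×0.29×$99.47 = $1,958,196.97.
EOQ at $91.80 = 596.9 < 710, so use break Q=710: TC = 19,520×$91.80 + (19,520/710.0)×243 + (710.0/2)×0.29×$91.80 = $1,808,067.60.
Lowest total cost is $1,808,067.60 at Q = 710.0.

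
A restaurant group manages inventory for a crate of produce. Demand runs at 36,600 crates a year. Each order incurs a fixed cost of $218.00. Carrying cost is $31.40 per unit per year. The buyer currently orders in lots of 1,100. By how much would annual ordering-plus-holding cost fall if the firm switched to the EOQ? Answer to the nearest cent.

EOQ = √(2DS/H) = √(2 × 36,600 × 218 / 31.4) ≈ 712.88.
Cost at Q* = (D/Q*)S + (Q*/2)H = √(2DSH) ≈ $22,384.56.
Cost at Q = 1,100: (36,600/1,100)×218 + (1,100/2)×31.4 = $7,253.45 + $17,270.00 = $24,523.45.
Excess = $24,523.45 − $22,384.56 = $2,138.89.

Extra cost ≈ $2,138.89 per year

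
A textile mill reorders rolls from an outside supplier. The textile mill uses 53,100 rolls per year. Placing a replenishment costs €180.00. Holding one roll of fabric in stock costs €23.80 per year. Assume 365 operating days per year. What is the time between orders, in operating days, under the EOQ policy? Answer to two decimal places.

T ≈ 6.16 days

Q* = √(2DS/H) = √(2 × 53,100 × 180 / 23.8) ≈ 896.21.
Cycle time = Q*/D × 365 = 896.21 / 53,100 × 365 ≈ 6.160 days.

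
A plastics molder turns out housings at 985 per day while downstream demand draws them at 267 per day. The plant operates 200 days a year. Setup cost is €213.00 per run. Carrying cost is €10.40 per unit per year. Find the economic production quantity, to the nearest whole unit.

Q* ≈ 1,732 housings

Annual demand D = 267 × 200 = 53,400.
Production build-up factor (1 − d/p) = 1 − 267/985 = 0.7289.
Q* = √(2DS / (H(1 − d/p))) = √(2 × 53,400 × 213 / (10.4 × 0.7289)).
= √(22,748,400 / 7.5809) ≈ 1732.266.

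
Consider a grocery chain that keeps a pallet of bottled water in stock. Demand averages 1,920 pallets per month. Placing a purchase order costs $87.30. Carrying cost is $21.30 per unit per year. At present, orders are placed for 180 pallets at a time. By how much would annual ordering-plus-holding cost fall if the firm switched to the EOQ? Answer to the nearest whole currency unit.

Annual demand D = 1,920 × 12 = 23,040.
EOQ = √(2DS/H) = √(2 × 23,040 × 87.3 / 21.3) ≈ 434.58.
Cost at Q* = (D/Q*)S + (Q*/2)H = √(2DSH) ≈ $9,256.64.
Cost at Q = 180: (23,040/180)×87.3 + (180/2)×21.3 = $11,174.40 + $1,917.00 = $13,091.40.
Excess = $13,091.40 − $9,256.64 = $3,834.76.

Extra cost ≈ $3,835 per year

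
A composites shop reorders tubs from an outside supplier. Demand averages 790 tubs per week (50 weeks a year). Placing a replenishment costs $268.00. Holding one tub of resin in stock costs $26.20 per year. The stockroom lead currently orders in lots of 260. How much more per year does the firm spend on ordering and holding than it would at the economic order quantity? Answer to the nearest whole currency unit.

Extra cost ≈ $20,569 per year

Annual demand D = 790 × 50 = 39,500.
EOQ = √(2DS/H) = √(2 × 39,500 × 268 / 26.2) ≈ 898.94.
Cost at Q* = (D/Q*)S + (Q*/2)H = √(2DSH) ≈ $23,552.21.
Cost at Q = 260: (39,500/260)×268 + (260/2)×26.2 = $40,715.38 + $3,406.00 = $44,121.38.
Excess = $44,121.38 − $23,552.21 = $20,569.18.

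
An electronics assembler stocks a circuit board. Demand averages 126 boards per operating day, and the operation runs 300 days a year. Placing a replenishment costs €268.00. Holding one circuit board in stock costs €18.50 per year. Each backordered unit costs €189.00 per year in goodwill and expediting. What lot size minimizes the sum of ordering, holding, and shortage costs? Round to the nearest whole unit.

Annual demand D = 126 × 300 = 37,800.
With planned backorders, Q* = √(2DS/H) · √((H+B)/B).
√(2DS/H) = √(2 × 37,800 × 268 / 18.5) = 1046.508.
√((H+B)/B) = √((18.5+189)/189) = 1.0478.
Q* ≈ 1096.530.

Q* ≈ 1,097 boards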